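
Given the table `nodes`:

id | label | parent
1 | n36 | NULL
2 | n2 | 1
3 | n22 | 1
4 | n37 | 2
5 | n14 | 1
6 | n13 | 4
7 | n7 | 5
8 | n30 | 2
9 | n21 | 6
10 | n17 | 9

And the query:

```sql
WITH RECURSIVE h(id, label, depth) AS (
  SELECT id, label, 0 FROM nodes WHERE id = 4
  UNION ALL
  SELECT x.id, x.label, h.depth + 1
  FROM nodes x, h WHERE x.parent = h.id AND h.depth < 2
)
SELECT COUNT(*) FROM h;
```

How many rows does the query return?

3

Base: id=4 (n37) at depth 0.
Iteration 1: rows with parent in {4} -> n13 (id 6, depth 1).
Iteration 2: rows with parent in {6} -> n21 (id 9, depth 2).
Iteration 3: depth < 2 fails for all current rows; recursion stops.
Total rows emitted: 3.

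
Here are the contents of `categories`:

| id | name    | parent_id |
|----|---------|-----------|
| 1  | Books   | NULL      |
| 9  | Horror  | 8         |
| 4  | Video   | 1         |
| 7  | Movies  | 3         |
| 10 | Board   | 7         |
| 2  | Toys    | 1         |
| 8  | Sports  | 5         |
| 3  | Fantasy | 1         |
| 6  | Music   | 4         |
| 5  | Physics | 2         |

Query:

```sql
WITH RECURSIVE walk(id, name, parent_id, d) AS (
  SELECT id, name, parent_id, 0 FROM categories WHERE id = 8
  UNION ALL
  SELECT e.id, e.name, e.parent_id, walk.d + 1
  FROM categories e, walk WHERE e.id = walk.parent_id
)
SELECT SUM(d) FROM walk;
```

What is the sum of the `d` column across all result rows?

Base: id=8 (Sports), parent_id=5, d 0.
Iteration 1: join on id=5 -> Physics (id 5, parent_id=2, d 1).
Iteration 2: join on id=2 -> Toys (id 2, parent_id=1, d 2).
Iteration 3: join on id=1 -> Books (id 1, parent_id=NULL, d 3).
Iteration 4: parent_id is NULL; no match; recursion stops.
SUM(d) = 0 + 1 + 2 + 3 = 6.

6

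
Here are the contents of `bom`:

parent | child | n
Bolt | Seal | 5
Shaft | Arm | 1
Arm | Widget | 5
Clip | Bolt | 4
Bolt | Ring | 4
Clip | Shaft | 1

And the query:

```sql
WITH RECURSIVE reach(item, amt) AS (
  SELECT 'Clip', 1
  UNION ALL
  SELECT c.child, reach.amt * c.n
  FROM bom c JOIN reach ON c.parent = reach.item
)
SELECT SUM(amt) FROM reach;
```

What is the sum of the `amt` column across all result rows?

48

Base: (Clip, amt=1).
Iteration 1: components of {Clip} -> Bolt = 1*4 = 4, Shaft = 1*1 = 1.
Iteration 2: components of {Bolt,Shaft} -> Arm = 1*1 = 1, Ring = 4*4 = 16, Seal = 4*5 = 20.
Iteration 3: components of {Arm,Ring,Seal} -> Widget = 1*5 = 5.
Iteration 4: no further components; recursion stops.
SUM(amt) = 1 + 4 + 1 + 16 + 20 + 1 + 5 = 48.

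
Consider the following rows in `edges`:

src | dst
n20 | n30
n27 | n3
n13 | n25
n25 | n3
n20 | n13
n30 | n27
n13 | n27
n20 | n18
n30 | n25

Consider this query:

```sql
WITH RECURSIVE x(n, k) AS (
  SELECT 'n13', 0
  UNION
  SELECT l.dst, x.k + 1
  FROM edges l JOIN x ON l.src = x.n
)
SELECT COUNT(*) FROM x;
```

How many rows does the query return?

Base: (n13, k=0).
Iteration 1: edges from {n13} -> (n25, k=1), (n27, k=1).
Iteration 2: edges from {n25,n27} -> (n3, k=2). [UNION drops 1 duplicate row(s)]
Iteration 3: no outgoing edges from {n3}; recursion stops.
Total rows emitted: 4.

4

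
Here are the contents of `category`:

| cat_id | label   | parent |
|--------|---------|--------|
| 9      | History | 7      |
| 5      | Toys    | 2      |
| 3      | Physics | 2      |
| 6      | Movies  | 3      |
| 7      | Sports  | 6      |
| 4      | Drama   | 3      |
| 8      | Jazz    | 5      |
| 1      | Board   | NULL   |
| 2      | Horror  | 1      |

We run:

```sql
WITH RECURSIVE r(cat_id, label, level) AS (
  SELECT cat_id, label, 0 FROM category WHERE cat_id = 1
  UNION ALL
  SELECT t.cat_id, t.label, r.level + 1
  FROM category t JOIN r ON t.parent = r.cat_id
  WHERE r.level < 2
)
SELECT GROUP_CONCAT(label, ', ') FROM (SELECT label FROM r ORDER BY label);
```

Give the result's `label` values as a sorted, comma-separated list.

Board, Horror, Physics, Toys

Base: cat_id=1 (Board) at level 0.
Iteration 1: rows with parent in {1} -> Horror (id 2, level 1).
Iteration 2: rows with parent in {2} -> Physics (id 3, level 2), Toys (id 5, level 2).
Iteration 3: level < 2 fails for all current rows; recursion stops.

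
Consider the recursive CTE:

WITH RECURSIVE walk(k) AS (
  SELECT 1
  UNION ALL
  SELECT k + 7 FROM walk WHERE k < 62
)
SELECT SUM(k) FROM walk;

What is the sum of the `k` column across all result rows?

Base: k=1.
Iteration 1: 1 < 62 holds -> k = 1 + 7 = 8.
Iteration 2: 8 < 62 holds -> k = 8 + 7 = 15.
Iteration 3: 15 < 62 holds -> k = 15 + 7 = 22.
Iteration 4: 22 < 62 holds -> k = 22 + 7 = 29.
Iteration 5: 29 < 62 holds -> k = 29 + 7 = 36.
Iteration 6: 36 < 62 holds -> k = 36 + 7 = 43.
Iteration 7: 43 < 62 holds -> k = 43 + 7 = 50.
Iteration 8: 50 < 62 holds -> k = 50 + 7 = 57.
Iteration 9: 57 < 62 holds -> k = 57 + 7 = 64.
Iteration 10: 64 < 62 fails; recursion stops.
SUM(k) = 1 + 8 + 15 + 22 + 29 + 36 + 43 + 50 + 57 + 64 = 325.

325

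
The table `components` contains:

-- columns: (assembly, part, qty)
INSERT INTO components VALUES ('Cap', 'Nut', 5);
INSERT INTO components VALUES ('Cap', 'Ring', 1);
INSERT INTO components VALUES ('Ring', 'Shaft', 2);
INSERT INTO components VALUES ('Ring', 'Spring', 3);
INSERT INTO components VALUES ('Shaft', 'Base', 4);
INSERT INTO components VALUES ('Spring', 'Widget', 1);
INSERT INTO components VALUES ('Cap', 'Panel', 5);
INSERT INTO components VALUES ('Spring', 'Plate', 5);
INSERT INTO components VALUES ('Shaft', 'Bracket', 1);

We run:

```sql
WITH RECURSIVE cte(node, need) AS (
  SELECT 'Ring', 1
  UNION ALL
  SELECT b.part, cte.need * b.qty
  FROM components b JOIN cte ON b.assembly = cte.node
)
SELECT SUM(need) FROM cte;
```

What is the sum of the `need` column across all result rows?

34

Base: (Ring, need=1).
Iteration 1: components of {Ring} -> Shaft = 1*2 = 2, Spring = 1*3 = 3.
Iteration 2: components of {Shaft,Spring} -> Base = 2*4 = 8, Bracket = 2*1 = 2, Plate = 3*5 = 15, Widget = 3*1 = 3.
Iteration 3: no further components; recursion stops.
SUM(need) = 1 + 2 + 3 + 8 + 2 + 3 + 15 = 34.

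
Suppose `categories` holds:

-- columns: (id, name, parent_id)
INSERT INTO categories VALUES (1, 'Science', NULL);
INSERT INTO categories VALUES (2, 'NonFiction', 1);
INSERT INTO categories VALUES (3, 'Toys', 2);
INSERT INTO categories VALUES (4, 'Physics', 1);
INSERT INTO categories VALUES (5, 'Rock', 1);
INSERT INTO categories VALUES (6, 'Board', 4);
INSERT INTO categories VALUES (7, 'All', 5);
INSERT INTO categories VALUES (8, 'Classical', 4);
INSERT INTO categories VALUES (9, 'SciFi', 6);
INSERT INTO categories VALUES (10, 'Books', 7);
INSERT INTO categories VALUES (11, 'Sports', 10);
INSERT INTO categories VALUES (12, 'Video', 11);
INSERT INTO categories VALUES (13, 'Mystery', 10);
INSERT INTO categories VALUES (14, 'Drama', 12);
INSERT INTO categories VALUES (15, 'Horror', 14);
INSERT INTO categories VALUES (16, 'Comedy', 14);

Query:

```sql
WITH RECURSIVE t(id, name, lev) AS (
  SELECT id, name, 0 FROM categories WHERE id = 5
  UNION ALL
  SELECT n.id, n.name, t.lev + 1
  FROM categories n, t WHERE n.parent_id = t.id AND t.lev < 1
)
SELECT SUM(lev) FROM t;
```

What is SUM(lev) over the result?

Base: id=5 (Rock) at lev 0.
Iteration 1: rows with parent_id in {5} -> All (id 7, lev 1).
Iteration 2: lev < 1 fails for all current rows; recursion stops.
SUM(lev) = 0 + 1 = 1.

1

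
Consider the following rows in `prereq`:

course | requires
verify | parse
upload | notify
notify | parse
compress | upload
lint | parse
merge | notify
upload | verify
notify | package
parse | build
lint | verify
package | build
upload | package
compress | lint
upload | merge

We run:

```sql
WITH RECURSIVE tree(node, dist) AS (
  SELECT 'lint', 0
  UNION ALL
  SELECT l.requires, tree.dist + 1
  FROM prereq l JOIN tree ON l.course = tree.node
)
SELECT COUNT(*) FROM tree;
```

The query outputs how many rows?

6

Base: (lint, dist=0).
Iteration 1: edges from {lint} -> (parse, dist=1), (verify, dist=1).
Iteration 2: edges from {parse,verify} -> (build, dist=2), (parse, dist=2).
Iteration 3: edges from {build,parse} -> (build, dist=3).
Iteration 4: no outgoing edges from {build}; recursion stops.
Total rows emitted: 6.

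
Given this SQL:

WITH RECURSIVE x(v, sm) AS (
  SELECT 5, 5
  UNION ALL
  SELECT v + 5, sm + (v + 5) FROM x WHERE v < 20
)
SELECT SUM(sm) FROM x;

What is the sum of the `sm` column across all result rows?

100

Base: v=5, sm=5.
Iteration 1: 5 < 20 holds -> v = 5 + 5 = 10, sm = 5 + 10 = 15.
Iteration 2: 10 < 20 holds -> v = 10 + 5 = 15, sm = 15 + 15 = 30.
Iteration 3: 15 < 20 holds -> v = 15 + 5 = 20, sm = 30 + 20 = 50.
Iteration 4: 20 < 20 fails; recursion stops.
SUM(sm) = 5 + 15 + 30 + 50 = 100.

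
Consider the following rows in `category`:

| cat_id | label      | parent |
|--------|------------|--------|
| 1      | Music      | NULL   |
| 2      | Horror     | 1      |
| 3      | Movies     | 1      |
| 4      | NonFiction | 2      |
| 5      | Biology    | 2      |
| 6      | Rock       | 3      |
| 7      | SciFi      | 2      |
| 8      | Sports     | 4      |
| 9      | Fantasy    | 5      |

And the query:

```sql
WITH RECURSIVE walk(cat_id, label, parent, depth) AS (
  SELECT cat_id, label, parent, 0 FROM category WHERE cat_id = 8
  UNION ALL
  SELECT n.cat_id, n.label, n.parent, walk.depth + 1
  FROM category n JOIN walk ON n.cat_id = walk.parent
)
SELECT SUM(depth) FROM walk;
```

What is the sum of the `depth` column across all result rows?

Base: cat_id=8 (Sports), parent=4, depth 0.
Iteration 1: join on cat_id=4 -> NonFiction (id 4, parent=2, depth 1).
Iteration 2: join on cat_id=2 -> Horror (id 2, parent=1, depth 2).
Iteration 3: join on cat_id=1 -> Music (id 1, parent=NULL, depth 3).
Iteration 4: parent is NULL; no match; recursion stops.
SUM(depth) = 0 + 1 + 2 + 3 = 6.

6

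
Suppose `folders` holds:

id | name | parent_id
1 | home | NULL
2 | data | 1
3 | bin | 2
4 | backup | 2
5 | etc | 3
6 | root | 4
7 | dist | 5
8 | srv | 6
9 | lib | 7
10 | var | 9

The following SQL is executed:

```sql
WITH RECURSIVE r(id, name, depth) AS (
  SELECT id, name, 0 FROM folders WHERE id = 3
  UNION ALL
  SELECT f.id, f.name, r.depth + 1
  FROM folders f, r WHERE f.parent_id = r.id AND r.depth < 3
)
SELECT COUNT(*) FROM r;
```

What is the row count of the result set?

Base: id=3 (bin) at depth 0.
Iteration 1: rows with parent_id in {3} -> etc (id 5, depth 1).
Iteration 2: rows with parent_id in {5} -> dist (id 7, depth 2).
Iteration 3: rows with parent_id in {7} -> lib (id 9, depth 3).
Iteration 4: depth < 3 fails for all current rows; recursion stops.
Total rows emitted: 4.

4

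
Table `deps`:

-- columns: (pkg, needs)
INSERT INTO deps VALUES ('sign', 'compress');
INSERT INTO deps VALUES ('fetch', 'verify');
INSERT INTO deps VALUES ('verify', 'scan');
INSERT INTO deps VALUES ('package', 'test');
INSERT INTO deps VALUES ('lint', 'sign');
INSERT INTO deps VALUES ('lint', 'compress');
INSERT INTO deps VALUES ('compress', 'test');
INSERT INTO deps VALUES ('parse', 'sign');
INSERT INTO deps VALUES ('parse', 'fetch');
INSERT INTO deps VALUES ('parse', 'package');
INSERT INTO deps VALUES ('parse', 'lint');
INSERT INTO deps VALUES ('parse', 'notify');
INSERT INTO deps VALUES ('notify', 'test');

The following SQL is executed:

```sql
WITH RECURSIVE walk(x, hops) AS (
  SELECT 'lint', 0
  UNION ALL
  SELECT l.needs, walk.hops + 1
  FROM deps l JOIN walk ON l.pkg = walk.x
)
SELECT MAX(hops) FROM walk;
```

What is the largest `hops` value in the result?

Base: (lint, hops=0).
Iteration 1: edges from {lint} -> (compress, hops=1), (sign, hops=1).
Iteration 2: edges from {compress,sign} -> (compress, hops=2), (test, hops=2).
Iteration 3: edges from {compress,test} -> (test, hops=3).
Iteration 4: no outgoing edges from {test}; recursion stops.
hops values: 0, 1, 1, 2, 2, 3; the maximum is 3.

3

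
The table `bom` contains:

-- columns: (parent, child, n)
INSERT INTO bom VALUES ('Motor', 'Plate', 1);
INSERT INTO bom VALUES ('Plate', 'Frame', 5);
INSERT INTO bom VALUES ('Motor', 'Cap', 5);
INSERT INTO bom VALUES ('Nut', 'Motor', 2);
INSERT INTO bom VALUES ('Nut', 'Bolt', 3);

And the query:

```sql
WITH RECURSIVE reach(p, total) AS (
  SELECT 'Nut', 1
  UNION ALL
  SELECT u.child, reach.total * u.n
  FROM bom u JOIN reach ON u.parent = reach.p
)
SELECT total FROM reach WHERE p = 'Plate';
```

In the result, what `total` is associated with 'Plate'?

2

Base: (Nut, total=1).
Iteration 1: components of {Nut} -> Bolt = 1*3 = 3, Motor = 1*2 = 2.
Iteration 2: components of {Bolt,Motor} -> Cap = 2*5 = 10, Plate = 2*1 = 2.
Iteration 3: components of {Cap,Plate} -> Frame = 2*5 = 10.
Iteration 4: no further components; recursion stops.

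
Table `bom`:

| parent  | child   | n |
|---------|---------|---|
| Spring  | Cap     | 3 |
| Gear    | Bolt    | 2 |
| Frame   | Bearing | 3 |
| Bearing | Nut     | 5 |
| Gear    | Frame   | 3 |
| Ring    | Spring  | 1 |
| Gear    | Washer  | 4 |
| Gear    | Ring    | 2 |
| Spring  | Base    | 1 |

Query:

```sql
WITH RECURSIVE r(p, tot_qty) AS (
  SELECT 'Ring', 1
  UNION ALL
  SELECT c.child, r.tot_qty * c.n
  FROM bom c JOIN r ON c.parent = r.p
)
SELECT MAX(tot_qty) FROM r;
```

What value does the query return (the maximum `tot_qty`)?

Base: (Ring, tot_qty=1).
Iteration 1: components of {Ring} -> Spring = 1*1 = 1.
Iteration 2: components of {Spring} -> Base = 1*1 = 1, Cap = 1*3 = 3.
Iteration 3: no further components; recursion stops.
tot_qty values: 1, 1, 1, 3; the maximum is 3.

3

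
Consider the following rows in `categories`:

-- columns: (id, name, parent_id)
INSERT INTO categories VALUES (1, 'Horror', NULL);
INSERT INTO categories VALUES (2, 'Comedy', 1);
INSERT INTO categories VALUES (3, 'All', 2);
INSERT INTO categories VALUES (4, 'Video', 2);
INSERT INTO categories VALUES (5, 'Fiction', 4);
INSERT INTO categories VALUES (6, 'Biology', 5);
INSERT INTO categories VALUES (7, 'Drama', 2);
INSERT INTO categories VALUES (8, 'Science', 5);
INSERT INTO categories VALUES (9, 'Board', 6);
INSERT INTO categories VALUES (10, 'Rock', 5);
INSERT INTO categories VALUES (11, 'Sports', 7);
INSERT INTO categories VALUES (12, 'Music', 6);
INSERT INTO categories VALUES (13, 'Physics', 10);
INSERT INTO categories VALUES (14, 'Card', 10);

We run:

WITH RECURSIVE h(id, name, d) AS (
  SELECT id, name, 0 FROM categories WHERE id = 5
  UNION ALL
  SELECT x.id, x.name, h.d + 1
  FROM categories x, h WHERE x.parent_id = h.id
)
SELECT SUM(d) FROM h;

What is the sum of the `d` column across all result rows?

Base: id=5 (Fiction) at d 0.
Iteration 1: rows with parent_id in {5} -> Biology (id 6, d 1), Science (id 8, d 1), Rock (id 10, d 1).
Iteration 2: rows with parent_id in {6,8,10} -> Board (id 9, d 2), Music (id 12, d 2), Physics (id 13, d 2), Card (id 14, d 2).
Iteration 3: no rows with parent_id in {9,12,13,14}; recursion stops.
SUM(d) = 0 + 1 + 1 + 1 + 2 + 2 + 2 + 2 = 11.

11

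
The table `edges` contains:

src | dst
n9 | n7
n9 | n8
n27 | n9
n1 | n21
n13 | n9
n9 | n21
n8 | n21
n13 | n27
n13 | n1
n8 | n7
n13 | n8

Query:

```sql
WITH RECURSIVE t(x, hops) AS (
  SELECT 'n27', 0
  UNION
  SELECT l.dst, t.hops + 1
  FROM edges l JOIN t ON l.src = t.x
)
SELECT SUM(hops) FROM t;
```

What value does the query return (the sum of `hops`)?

13

Base: (n27, hops=0).
Iteration 1: edges from {n27} -> (n9, hops=1).
Iteration 2: edges from {n9} -> (n21, hops=2), (n7, hops=2), (n8, hops=2).
Iteration 3: edges from {n21,n7,n8} -> (n21, hops=3), (n7, hops=3).
Iteration 4: no outgoing edges from {n21,n7}; recursion stops.
SUM(hops) = 0 + 1 + 2 + 2 + 2 + 3 + 3 = 13.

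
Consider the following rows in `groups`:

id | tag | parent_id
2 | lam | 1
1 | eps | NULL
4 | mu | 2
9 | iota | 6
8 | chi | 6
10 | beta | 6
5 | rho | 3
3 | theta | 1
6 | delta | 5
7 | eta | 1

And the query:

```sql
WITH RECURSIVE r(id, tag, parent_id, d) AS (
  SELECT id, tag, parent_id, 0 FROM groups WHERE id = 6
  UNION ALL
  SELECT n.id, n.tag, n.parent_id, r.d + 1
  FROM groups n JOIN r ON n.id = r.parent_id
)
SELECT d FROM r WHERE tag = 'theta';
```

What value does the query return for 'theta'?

2

Base: id=6 (delta), parent_id=5, d 0.
Iteration 1: join on id=5 -> rho (id 5, parent_id=3, d 1).
Iteration 2: join on id=3 -> theta (id 3, parent_id=1, d 2).
Iteration 3: join on id=1 -> eps (id 1, parent_id=NULL, d 3).
Iteration 4: parent_id is NULL; no match; recursion stops.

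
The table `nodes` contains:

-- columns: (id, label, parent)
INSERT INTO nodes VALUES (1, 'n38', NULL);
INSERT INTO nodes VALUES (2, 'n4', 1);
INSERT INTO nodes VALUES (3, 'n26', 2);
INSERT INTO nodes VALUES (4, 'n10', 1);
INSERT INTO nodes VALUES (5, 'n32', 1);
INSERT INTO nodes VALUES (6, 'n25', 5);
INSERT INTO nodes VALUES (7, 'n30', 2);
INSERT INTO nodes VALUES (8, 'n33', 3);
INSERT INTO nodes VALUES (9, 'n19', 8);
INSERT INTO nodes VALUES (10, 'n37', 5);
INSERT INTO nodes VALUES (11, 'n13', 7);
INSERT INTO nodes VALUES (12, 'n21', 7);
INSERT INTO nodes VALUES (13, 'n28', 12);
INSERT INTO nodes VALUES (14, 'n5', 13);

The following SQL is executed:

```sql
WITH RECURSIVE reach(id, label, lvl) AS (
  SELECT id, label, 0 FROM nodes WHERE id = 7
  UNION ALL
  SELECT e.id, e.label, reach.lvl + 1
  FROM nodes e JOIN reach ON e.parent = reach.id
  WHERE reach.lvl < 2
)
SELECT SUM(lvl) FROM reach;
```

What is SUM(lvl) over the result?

4

Base: id=7 (n30) at lvl 0.
Iteration 1: rows with parent in {7} -> n13 (id 11, lvl 1), n21 (id 12, lvl 1).
Iteration 2: rows with parent in {11,12} -> n28 (id 13, lvl 2).
Iteration 3: lvl < 2 fails for all current rows; recursion stops.
SUM(lvl) = 0 + 1 + 1 + 2 = 4.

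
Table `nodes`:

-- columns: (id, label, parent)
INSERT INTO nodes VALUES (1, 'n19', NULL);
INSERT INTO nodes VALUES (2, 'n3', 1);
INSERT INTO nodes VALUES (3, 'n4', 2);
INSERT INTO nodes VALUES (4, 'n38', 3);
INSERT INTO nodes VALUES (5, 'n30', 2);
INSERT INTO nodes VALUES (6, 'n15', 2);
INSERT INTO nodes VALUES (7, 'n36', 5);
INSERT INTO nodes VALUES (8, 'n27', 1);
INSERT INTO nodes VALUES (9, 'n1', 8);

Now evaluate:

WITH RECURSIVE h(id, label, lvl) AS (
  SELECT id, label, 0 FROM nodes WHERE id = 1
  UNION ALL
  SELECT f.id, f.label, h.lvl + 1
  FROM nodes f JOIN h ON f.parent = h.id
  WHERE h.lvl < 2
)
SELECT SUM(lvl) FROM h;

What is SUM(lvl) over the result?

10

Base: id=1 (n19) at lvl 0.
Iteration 1: rows with parent in {1} -> n3 (id 2, lvl 1), n27 (id 8, lvl 1).
Iteration 2: rows with parent in {2,8} -> n4 (id 3, lvl 2), n30 (id 5, lvl 2), n15 (id 6, lvl 2), n1 (id 9, lvl 2).
Iteration 3: lvl < 2 fails for all current rows; recursion stops.
SUM(lvl) = 0 + 1 + 1 + 2 + 2 + 2 + 2 = 10.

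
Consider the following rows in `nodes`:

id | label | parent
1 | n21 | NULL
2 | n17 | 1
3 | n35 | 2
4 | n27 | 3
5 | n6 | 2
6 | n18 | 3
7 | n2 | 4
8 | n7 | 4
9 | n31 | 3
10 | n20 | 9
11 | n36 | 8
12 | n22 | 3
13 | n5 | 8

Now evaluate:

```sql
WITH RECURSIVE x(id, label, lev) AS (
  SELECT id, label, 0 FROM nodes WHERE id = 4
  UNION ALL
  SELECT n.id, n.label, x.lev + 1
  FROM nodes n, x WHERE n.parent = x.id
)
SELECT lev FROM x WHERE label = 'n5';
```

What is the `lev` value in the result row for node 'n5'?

Base: id=4 (n27) at lev 0.
Iteration 1: rows with parent in {4} -> n2 (id 7, lev 1), n7 (id 8, lev 1).
Iteration 2: rows with parent in {7,8} -> n36 (id 11, lev 2), n5 (id 13, lev 2).
Iteration 3: no rows with parent in {11,13}; recursion stops.

2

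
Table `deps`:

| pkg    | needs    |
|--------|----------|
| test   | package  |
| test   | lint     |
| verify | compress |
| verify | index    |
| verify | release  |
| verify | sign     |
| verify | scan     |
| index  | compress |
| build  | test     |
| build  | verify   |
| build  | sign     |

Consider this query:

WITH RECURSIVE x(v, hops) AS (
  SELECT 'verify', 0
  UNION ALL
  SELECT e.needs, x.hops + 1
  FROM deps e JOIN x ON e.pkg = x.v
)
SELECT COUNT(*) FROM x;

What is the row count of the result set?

7

Base: (verify, hops=0).
Iteration 1: edges from {verify} -> (compress, hops=1), (index, hops=1), (release, hops=1), (scan, hops=1), (sign, hops=1).
Iteration 2: edges from {compress,index,release,scan,sign} -> (compress, hops=2).
Iteration 3: no outgoing edges from {compress}; recursion stops.
Total rows emitted: 7.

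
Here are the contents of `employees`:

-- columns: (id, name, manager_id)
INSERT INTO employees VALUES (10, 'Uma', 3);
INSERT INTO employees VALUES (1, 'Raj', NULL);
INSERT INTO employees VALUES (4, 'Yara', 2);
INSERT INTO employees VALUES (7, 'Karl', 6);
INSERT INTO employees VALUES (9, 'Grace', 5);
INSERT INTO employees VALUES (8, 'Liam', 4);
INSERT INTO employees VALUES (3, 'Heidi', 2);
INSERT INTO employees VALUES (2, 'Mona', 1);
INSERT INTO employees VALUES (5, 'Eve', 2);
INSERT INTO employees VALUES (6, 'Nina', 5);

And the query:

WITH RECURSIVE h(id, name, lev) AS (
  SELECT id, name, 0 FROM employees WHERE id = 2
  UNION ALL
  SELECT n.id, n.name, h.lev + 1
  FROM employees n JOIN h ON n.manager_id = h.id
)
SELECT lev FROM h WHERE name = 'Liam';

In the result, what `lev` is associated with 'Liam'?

2

Base: id=2 (Mona) at lev 0.
Iteration 1: rows with manager_id in {2} -> Heidi (id 3, lev 1), Yara (id 4, lev 1), Eve (id 5, lev 1).
Iteration 2: rows with manager_id in {3,4,5} -> Nina (id 6, lev 2), Liam (id 8, lev 2), Grace (id 9, lev 2), Uma (id 10, lev 2).
Iteration 3: rows with manager_id in {6,8,9,10} -> Karl (id 7, lev 3).
Iteration 4: no rows with manager_id in {7}; recursion stops.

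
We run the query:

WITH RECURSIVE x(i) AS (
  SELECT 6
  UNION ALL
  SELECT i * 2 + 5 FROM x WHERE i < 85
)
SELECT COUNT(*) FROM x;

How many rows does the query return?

Base: i=6.
Iteration 1: 6 < 85 holds -> i = 6 * 2 + 5 = 17.
Iteration 2: 17 < 85 holds -> i = 17 * 2 + 5 = 39.
Iteration 3: 39 < 85 holds -> i = 39 * 2 + 5 = 83.
Iteration 4: 83 < 85 holds -> i = 83 * 2 + 5 = 171.
Iteration 5: 171 < 85 fails; recursion stops.
Total rows emitted: 5.

5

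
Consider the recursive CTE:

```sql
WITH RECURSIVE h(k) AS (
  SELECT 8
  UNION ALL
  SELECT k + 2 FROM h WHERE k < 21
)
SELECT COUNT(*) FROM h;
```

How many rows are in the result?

8

Base: k=8.
Iteration 1: 8 < 21 holds -> k = 8 + 2 = 10.
Iteration 2: 10 < 21 holds -> k = 10 + 2 = 12.
Iteration 3: 12 < 21 holds -> k = 12 + 2 = 14.
Iteration 4: 14 < 21 holds -> k = 14 + 2 = 16.
Iteration 5: 16 < 21 holds -> k = 16 + 2 = 18.
Iteration 6: 18 < 21 holds -> k = 18 + 2 = 20.
Iteration 7: 20 < 21 holds -> k = 20 + 2 = 22.
Iteration 8: 22 < 21 fails; recursion stops.
Total rows emitted: 8.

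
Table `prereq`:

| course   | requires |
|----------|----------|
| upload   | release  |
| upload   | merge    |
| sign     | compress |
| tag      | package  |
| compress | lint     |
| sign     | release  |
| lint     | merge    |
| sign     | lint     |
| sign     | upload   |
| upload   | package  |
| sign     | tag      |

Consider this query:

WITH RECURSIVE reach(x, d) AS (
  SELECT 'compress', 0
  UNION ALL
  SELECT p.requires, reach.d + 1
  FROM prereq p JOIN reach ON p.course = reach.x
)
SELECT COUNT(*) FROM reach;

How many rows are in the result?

Base: (compress, d=0).
Iteration 1: edges from {compress} -> (lint, d=1).
Iteration 2: edges from {lint} -> (merge, d=2).
Iteration 3: no outgoing edges from {merge}; recursion stops.
Total rows emitted: 3.

3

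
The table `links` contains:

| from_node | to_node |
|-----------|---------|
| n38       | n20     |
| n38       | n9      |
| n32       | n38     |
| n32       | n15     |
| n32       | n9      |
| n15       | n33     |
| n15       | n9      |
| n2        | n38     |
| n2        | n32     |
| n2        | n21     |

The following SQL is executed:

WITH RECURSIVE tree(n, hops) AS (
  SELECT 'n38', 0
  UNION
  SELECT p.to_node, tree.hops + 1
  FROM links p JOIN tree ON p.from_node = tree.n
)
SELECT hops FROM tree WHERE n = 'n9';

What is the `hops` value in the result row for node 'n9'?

1

Base: (n38, hops=0).
Iteration 1: edges from {n38} -> (n20, hops=1), (n9, hops=1).
Iteration 2: no outgoing edges from {n20,n9}; recursion stops.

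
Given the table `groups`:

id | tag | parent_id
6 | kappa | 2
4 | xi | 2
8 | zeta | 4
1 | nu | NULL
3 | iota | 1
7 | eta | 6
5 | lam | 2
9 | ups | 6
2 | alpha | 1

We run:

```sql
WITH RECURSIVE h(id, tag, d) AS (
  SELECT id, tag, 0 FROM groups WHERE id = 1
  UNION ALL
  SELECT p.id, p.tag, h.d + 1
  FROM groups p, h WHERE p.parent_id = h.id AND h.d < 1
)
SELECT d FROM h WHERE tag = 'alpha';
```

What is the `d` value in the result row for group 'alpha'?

1

Base: id=1 (nu) at d 0.
Iteration 1: rows with parent_id in {1} -> alpha (id 2, d 1), iota (id 3, d 1).
Iteration 2: d < 1 fails for all current rows; recursion stops.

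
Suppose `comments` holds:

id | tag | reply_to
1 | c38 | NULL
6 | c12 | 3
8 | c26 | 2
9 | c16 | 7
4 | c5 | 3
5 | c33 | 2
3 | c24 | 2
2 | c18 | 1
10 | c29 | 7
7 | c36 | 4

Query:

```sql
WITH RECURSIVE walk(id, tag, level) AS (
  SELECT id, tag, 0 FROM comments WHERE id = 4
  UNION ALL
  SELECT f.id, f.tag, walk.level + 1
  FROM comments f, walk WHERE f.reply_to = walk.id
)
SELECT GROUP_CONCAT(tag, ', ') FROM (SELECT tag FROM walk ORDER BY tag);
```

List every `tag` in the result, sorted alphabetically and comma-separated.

c16, c29, c36, c5

Base: id=4 (c5) at level 0.
Iteration 1: rows with reply_to in {4} -> c36 (id 7, level 1).
Iteration 2: rows with reply_to in {7} -> c16 (id 9, level 2), c29 (id 10, level 2).
Iteration 3: no rows with reply_to in {9,10}; recursion stops.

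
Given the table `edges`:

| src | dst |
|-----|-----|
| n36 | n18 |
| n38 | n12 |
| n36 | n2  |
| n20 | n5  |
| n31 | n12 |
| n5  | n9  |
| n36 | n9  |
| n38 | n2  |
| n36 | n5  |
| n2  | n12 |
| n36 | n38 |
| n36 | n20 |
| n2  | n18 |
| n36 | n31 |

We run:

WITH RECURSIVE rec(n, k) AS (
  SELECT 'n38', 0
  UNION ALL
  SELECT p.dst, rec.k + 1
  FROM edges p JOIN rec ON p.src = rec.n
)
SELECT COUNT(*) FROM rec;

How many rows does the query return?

5

Base: (n38, k=0).
Iteration 1: edges from {n38} -> (n12, k=1), (n2, k=1).
Iteration 2: edges from {n12,n2} -> (n12, k=2), (n18, k=2).
Iteration 3: no outgoing edges from {n12,n18}; recursion stops.
Total rows emitted: 5.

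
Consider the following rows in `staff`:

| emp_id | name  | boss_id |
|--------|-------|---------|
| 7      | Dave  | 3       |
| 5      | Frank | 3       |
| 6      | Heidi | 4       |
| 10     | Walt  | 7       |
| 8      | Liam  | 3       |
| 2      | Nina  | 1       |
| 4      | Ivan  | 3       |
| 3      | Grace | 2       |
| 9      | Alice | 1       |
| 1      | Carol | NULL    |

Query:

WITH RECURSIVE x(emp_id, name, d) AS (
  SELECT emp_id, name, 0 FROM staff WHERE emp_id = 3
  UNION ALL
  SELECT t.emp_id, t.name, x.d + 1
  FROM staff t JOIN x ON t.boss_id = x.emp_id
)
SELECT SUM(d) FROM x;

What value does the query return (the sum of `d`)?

8

Base: emp_id=3 (Grace) at d 0.
Iteration 1: rows with boss_id in {3} -> Ivan (id 4, d 1), Frank (id 5, d 1), Dave (id 7, d 1), Liam (id 8, d 1).
Iteration 2: rows with boss_id in {4,5,7,8} -> Heidi (id 6, d 2), Walt (id 10, d 2).
Iteration 3: no rows with boss_id in {6,10}; recursion stops.
SUM(d) = 0 + 1 + 1 + 1 + 1 + 2 + 2 = 8.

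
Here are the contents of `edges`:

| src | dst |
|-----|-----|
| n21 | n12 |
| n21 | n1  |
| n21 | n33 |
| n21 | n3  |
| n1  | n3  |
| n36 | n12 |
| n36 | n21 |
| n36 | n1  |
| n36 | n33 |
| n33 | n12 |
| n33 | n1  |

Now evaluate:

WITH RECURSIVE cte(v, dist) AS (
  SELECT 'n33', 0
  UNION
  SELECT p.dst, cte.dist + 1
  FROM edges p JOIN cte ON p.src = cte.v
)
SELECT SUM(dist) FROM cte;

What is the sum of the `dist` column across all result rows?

4

Base: (n33, dist=0).
Iteration 1: edges from {n33} -> (n1, dist=1), (n12, dist=1).
Iteration 2: edges from {n1,n12} -> (n3, dist=2).
Iteration 3: no outgoing edges from {n3}; recursion stops.
SUM(dist) = 0 + 1 + 1 + 2 = 4.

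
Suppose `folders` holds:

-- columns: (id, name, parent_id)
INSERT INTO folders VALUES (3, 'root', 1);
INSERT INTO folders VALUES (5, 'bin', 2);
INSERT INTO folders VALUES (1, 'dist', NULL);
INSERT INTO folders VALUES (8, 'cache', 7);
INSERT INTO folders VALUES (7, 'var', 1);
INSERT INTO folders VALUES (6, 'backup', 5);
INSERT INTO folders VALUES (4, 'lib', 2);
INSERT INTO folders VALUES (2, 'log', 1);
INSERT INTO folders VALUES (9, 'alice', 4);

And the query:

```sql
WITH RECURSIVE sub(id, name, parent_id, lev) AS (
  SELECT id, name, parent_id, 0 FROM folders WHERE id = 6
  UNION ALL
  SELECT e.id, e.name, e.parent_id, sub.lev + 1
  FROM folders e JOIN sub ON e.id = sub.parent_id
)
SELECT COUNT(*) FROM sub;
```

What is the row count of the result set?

4

Base: id=6 (backup), parent_id=5, lev 0.
Iteration 1: join on id=5 -> bin (id 5, parent_id=2, lev 1).
Iteration 2: join on id=2 -> log (id 2, parent_id=1, lev 2).
Iteration 3: join on id=1 -> dist (id 1, parent_id=NULL, lev 3).
Iteration 4: parent_id is NULL; no match; recursion stops.
Total rows emitted: 4.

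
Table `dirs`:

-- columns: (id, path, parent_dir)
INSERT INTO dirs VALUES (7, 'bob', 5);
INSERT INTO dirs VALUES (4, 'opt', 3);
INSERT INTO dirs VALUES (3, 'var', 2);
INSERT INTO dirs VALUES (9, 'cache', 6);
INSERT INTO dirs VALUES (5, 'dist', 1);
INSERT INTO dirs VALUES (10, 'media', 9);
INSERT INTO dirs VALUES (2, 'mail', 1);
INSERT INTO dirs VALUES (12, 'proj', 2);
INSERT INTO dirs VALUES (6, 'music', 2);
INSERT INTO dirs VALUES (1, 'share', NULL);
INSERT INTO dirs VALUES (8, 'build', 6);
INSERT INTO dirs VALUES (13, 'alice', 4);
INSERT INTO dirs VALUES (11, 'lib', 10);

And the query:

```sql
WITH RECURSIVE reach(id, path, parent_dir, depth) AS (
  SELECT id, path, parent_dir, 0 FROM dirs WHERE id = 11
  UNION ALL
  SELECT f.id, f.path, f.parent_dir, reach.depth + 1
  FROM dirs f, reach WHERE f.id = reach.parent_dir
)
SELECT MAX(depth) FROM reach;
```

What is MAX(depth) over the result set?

Base: id=11 (lib), parent_dir=10, depth 0.
Iteration 1: join on id=10 -> media (id 10, parent_dir=9, depth 1).
Iteration 2: join on id=9 -> cache (id 9, parent_dir=6, depth 2).
Iteration 3: join on id=6 -> music (id 6, parent_dir=2, depth 3).
Iteration 4: join on id=2 -> mail (id 2, parent_dir=1, depth 4).
Iteration 5: join on id=1 -> share (id 1, parent_dir=NULL, depth 5).
Iteration 6: parent_dir is NULL; no match; recursion stops.
depth values: 0, 1, 2, 3, 4, 5; the maximum is 5.

5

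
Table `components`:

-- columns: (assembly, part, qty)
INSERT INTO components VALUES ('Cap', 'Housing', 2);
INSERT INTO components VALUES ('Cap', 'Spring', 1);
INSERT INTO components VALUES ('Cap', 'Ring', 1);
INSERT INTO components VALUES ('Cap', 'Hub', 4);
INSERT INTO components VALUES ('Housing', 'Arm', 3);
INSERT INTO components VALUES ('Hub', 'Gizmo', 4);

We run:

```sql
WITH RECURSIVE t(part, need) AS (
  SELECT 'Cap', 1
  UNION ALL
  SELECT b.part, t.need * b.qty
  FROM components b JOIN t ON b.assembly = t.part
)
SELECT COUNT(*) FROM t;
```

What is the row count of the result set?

7

Base: (Cap, need=1).
Iteration 1: components of {Cap} -> Housing = 1*2 = 2, Hub = 1*4 = 4, Ring = 1*1 = 1, Spring = 1*1 = 1.
Iteration 2: components of {Housing,Hub,Ring,Spring} -> Arm = 2*3 = 6, Gizmo = 4*4 = 16.
Iteration 3: no further components; recursion stops.
Total rows emitted: 7.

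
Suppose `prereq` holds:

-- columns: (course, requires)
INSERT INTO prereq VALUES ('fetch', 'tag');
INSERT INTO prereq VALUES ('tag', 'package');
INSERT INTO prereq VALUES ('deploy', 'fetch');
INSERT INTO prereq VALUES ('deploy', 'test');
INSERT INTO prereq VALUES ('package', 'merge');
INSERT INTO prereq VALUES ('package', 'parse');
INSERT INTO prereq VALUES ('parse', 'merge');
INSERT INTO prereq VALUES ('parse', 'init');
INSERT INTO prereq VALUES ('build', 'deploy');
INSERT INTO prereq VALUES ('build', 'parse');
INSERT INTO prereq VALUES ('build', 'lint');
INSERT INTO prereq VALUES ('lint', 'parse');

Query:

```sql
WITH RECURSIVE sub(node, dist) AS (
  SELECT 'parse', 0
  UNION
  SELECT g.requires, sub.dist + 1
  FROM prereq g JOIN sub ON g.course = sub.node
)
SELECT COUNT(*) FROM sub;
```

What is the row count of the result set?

Base: (parse, dist=0).
Iteration 1: edges from {parse} -> (init, dist=1), (merge, dist=1).
Iteration 2: no outgoing edges from {init,merge}; recursion stops.
Total rows emitted: 3.

3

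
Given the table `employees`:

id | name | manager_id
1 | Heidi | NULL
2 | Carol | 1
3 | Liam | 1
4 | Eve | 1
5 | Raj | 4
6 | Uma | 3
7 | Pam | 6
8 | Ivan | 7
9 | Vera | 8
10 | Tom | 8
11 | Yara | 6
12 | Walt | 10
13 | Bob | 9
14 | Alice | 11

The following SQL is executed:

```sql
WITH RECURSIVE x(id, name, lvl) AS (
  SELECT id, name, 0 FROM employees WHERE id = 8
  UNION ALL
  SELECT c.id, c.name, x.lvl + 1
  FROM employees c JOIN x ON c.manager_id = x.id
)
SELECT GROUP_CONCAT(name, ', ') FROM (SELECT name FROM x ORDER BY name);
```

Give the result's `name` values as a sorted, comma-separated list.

Base: id=8 (Ivan) at lvl 0.
Iteration 1: rows with manager_id in {8} -> Vera (id 9, lvl 1), Tom (id 10, lvl 1).
Iteration 2: rows with manager_id in {9,10} -> Walt (id 12, lvl 2), Bob (id 13, lvl 2).
Iteration 3: no rows with manager_id in {12,13}; recursion stops.

Bob, Ivan, Tom, Vera, Walt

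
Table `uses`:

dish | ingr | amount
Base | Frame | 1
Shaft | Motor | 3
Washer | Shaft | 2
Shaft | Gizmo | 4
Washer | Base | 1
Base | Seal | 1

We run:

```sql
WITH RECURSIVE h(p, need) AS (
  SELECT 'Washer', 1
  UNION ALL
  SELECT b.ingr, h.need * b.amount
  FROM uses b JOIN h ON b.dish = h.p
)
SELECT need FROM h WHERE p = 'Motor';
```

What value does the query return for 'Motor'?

Base: (Washer, need=1).
Iteration 1: components of {Washer} -> Base = 1*1 = 1, Shaft = 1*2 = 2.
Iteration 2: components of {Base,Shaft} -> Frame = 1*1 = 1, Gizmo = 2*4 = 8, Motor = 2*3 = 6, Seal = 1*1 = 1.
Iteration 3: no further components; recursion stops.

6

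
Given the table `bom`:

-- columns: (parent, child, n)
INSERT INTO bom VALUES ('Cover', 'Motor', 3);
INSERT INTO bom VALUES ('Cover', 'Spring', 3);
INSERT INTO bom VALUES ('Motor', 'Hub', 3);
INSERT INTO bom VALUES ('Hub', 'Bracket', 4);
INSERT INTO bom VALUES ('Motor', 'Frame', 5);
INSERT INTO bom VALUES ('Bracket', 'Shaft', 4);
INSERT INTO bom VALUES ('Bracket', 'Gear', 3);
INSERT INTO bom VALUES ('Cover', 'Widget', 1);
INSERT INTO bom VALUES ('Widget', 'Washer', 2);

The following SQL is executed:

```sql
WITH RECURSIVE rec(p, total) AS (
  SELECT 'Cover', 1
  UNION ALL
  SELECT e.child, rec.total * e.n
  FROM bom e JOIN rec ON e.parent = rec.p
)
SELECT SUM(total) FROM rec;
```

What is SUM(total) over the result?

322

Base: (Cover, total=1).
Iteration 1: components of {Cover} -> Motor = 1*3 = 3, Spring = 1*3 = 3, Widget = 1*1 = 1.
Iteration 2: components of {Motor,Spring,Widget} -> Frame = 3*5 = 15, Hub = 3*3 = 9, Washer = 1*2 = 2.
Iteration 3: components of {Frame,Hub,Washer} -> Bracket = 9*4 = 36.
Iteration 4: components of {Bracket} -> Gear = 36*3 = 108, Shaft = 36*4 = 144.
Iteration 5: no further components; recursion stops.
SUM(total) = 1 + 3 + 3 + 1 + 9 + 15 + 2 + 36 + 144 + 108 = 322.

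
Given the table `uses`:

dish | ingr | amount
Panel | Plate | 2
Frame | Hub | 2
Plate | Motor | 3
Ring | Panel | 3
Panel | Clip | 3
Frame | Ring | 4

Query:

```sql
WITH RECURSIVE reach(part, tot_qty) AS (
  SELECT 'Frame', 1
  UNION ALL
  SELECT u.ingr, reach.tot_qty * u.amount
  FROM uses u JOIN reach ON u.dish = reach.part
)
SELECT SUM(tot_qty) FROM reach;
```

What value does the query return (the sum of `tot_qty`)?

Base: (Frame, tot_qty=1).
Iteration 1: components of {Frame} -> Hub = 1*2 = 2, Ring = 1*4 = 4.
Iteration 2: components of {Hub,Ring} -> Panel = 4*3 = 12.
Iteration 3: components of {Panel} -> Clip = 12*3 = 36, Plate = 12*2 = 24.
Iteration 4: components of {Clip,Plate} -> Motor = 24*3 = 72.
Iteration 5: no further components; recursion stops.
SUM(tot_qty) = 1 + 4 + 2 + 12 + 24 + 36 + 72 = 151.

151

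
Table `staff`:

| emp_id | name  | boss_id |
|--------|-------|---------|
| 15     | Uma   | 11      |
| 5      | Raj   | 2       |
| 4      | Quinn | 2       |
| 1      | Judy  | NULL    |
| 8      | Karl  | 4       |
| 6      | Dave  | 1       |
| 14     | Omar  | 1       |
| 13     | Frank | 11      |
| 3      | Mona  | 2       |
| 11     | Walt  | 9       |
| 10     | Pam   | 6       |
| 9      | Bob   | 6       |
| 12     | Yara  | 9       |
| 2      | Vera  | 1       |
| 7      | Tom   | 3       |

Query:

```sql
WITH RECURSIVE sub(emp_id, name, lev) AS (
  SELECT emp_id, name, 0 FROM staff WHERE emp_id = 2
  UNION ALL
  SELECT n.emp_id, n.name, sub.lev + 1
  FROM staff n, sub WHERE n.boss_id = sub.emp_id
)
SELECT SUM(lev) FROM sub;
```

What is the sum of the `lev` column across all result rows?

Base: emp_id=2 (Vera) at lev 0.
Iteration 1: rows with boss_id in {2} -> Mona (id 3, lev 1), Quinn (id 4, lev 1), Raj (id 5, lev 1).
Iteration 2: rows with boss_id in {3,4,5} -> Tom (id 7, lev 2), Karl (id 8, lev 2).
Iteration 3: no rows with boss_id in {7,8}; recursion stops.
SUM(lev) = 0 + 1 + 1 + 1 + 2 + 2 = 7.

7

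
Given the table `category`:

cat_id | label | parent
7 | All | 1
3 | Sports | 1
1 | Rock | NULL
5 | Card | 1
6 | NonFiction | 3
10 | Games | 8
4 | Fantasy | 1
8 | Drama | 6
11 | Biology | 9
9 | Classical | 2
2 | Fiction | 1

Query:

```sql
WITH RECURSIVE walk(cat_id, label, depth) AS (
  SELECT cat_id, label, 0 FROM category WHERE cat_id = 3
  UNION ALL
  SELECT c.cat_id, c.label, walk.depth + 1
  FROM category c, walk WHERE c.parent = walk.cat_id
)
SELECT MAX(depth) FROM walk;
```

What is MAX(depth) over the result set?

Base: cat_id=3 (Sports) at depth 0.
Iteration 1: rows with parent in {3} -> NonFiction (id 6, depth 1).
Iteration 2: rows with parent in {6} -> Drama (id 8, depth 2).
Iteration 3: rows with parent in {8} -> Games (id 10, depth 3).
Iteration 4: no rows with parent in {10}; recursion stops.
depth values: 0, 1, 2, 3; the maximum is 3.

3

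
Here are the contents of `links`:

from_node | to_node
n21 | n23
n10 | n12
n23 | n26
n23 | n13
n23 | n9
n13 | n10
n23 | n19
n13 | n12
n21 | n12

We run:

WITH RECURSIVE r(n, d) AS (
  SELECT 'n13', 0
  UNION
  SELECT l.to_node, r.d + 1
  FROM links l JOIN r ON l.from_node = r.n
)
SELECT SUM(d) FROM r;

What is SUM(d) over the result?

4

Base: (n13, d=0).
Iteration 1: edges from {n13} -> (n10, d=1), (n12, d=1).
Iteration 2: edges from {n10,n12} -> (n12, d=2).
Iteration 3: no outgoing edges from {n12}; recursion stops.
SUM(d) = 0 + 1 + 1 + 2 = 4.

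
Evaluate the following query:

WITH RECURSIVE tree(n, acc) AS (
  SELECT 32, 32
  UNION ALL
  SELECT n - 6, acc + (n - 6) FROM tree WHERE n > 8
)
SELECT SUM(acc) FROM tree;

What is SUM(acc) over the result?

360

Base: n=32, acc=32.
Iteration 1: 32 > 8 holds -> n = 32 - 6 = 26, acc = 32 + 26 = 58.
Iteration 2: 26 > 8 holds -> n = 26 - 6 = 20, acc = 58 + 20 = 78.
Iteration 3: 20 > 8 holds -> n = 20 - 6 = 14, acc = 78 + 14 = 92.
Iteration 4: 14 > 8 holds -> n = 14 - 6 = 8, acc = 92 + 8 = 100.
Iteration 5: 8 > 8 fails; recursion stops.
SUM(acc) = 32 + 58 + 78 + 92 + 100 = 360.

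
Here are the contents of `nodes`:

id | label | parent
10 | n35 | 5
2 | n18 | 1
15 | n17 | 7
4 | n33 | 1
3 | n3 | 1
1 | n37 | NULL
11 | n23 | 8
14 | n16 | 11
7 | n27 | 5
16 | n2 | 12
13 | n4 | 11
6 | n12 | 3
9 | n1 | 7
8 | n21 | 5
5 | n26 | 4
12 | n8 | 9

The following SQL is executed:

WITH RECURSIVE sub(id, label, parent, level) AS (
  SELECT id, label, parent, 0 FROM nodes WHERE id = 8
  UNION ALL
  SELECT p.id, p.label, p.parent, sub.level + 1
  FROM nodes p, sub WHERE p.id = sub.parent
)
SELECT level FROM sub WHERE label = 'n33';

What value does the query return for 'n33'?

Base: id=8 (n21), parent=5, level 0.
Iteration 1: join on id=5 -> n26 (id 5, parent=4, level 1).
Iteration 2: join on id=4 -> n33 (id 4, parent=1, level 2).
Iteration 3: join on id=1 -> n37 (id 1, parent=NULL, level 3).
Iteration 4: parent is NULL; no match; recursion stops.

2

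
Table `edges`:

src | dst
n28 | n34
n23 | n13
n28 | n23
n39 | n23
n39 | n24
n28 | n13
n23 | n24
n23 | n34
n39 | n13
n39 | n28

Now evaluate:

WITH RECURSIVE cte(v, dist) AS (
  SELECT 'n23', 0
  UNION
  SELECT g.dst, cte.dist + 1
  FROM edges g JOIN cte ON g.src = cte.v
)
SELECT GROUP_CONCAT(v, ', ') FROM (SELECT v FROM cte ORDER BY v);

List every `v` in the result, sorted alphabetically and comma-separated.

Base: (n23, dist=0).
Iteration 1: edges from {n23} -> (n13, dist=1), (n24, dist=1), (n34, dist=1).
Iteration 2: no outgoing edges from {n13,n24,n34}; recursion stops.

n13, n23, n24, n34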